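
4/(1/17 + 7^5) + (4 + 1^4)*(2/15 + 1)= 5.67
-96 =-96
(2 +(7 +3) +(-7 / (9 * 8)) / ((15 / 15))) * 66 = 9427 / 12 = 785.58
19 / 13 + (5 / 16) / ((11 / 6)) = 1867 / 1144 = 1.63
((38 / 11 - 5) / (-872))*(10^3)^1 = 2125 / 1199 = 1.77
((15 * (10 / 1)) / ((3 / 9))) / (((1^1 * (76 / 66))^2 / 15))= 3675375 / 722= 5090.55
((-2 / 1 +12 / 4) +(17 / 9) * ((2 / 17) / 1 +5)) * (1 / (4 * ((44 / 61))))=122 / 33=3.70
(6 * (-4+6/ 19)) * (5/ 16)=-525/ 76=-6.91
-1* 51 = -51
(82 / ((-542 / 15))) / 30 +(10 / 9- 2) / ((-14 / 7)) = 1799 / 4878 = 0.37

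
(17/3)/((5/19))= 323/15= 21.53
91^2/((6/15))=41405/2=20702.50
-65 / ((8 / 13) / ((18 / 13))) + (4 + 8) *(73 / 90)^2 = -373559 / 2700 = -138.36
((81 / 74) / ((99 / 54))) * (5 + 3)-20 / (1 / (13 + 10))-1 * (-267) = -76607 / 407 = -188.22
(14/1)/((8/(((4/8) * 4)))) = 7/2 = 3.50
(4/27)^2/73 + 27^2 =38795209/53217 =729.00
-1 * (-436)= 436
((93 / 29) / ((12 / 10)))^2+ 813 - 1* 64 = 2543661 / 3364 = 756.14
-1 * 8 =-8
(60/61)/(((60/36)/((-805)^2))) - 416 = 23303524/61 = 382024.98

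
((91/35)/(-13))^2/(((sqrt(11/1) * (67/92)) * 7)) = 92 * sqrt(11)/128975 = 0.00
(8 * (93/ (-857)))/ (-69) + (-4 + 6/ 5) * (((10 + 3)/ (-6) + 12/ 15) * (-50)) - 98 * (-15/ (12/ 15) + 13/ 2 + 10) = 3450913/ 118266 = 29.18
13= 13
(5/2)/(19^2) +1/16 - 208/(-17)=1208225/98192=12.30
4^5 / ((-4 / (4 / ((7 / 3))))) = -3072 / 7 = -438.86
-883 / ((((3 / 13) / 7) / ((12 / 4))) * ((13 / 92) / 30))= -17059560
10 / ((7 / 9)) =90 / 7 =12.86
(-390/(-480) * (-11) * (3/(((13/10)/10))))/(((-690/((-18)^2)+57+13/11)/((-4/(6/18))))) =294030/6659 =44.16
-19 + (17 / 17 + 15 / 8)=-129 / 8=-16.12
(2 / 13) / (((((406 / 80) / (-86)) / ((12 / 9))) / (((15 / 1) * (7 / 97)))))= -137600 / 36569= -3.76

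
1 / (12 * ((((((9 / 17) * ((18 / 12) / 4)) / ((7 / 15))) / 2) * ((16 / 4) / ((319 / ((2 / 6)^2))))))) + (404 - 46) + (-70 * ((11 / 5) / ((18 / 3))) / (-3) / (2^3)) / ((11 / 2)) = 345269 / 540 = 639.39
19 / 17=1.12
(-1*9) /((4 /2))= -9 /2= -4.50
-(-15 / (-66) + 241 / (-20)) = 2601 / 220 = 11.82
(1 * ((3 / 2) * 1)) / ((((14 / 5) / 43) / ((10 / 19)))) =3225 / 266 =12.12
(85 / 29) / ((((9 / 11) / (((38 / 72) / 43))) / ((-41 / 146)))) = -728365 / 58988088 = -0.01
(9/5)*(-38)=-342/5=-68.40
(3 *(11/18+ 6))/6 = 3.31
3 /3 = 1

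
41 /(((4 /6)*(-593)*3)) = -0.03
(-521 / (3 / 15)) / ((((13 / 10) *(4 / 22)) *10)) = -28655 / 26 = -1102.12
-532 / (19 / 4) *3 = -336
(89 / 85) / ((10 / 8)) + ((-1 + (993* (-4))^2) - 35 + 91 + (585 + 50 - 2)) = 6705425956 / 425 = 15777472.84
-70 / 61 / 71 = -70 / 4331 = -0.02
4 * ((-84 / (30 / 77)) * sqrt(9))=-12936 / 5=-2587.20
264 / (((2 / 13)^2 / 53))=591162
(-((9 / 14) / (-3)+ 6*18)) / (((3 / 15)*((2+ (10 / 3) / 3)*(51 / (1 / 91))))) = -22635 / 606424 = -0.04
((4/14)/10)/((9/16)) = 16/315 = 0.05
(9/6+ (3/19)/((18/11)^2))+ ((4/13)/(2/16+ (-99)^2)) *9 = 3261386059/2091638484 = 1.56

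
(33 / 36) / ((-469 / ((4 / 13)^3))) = -176 / 3091179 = -0.00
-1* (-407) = 407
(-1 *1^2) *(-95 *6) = 570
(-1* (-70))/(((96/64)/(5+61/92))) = 18235/69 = 264.28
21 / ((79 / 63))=1323 / 79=16.75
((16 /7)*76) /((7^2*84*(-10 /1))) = -152 /36015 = -0.00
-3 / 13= -0.23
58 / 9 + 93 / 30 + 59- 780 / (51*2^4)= 206821 / 3060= 67.59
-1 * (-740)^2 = -547600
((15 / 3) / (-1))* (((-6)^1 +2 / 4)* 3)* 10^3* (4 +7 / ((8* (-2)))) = 293906.25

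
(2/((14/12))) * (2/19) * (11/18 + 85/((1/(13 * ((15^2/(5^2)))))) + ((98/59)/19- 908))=729450724/447279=1630.86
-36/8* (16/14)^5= -147456/16807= -8.77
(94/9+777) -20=6907/9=767.44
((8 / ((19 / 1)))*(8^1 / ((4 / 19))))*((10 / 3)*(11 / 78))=880 / 117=7.52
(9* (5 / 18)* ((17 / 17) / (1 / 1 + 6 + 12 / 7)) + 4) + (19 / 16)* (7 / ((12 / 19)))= 204355 / 11712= 17.45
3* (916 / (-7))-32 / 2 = -2860 / 7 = -408.57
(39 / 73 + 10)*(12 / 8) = 2307 / 146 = 15.80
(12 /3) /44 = 1 /11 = 0.09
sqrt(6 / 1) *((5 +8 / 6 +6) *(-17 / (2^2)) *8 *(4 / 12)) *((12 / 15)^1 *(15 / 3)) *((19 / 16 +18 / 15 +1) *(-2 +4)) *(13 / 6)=-2215967 *sqrt(6) / 270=-20103.66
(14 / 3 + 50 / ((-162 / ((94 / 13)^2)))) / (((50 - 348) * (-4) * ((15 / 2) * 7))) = -78509 / 428328810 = -0.00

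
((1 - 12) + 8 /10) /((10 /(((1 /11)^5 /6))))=-17 /16105100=-0.00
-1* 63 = -63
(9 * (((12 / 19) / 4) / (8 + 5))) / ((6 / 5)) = 45 / 494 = 0.09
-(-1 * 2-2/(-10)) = 9/5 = 1.80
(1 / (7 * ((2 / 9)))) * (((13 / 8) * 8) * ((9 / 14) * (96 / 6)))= 4212 / 49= 85.96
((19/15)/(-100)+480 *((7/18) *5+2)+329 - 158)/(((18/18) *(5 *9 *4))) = 3096481/270000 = 11.47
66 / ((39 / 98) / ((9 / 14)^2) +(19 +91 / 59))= 52569 / 17129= 3.07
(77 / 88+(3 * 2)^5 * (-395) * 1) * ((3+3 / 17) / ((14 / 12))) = -1990344393 / 238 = -8362791.57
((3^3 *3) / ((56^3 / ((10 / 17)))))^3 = 66430125 / 3326205062341984256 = 0.00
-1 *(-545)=545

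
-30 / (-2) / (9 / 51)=85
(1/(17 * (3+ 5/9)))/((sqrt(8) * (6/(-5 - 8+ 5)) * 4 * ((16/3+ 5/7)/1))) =-63 * sqrt(2)/276352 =-0.00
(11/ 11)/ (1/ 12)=12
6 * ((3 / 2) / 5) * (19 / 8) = 171 / 40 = 4.28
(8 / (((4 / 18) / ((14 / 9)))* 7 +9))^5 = 1024 / 3125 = 0.33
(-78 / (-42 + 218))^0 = 1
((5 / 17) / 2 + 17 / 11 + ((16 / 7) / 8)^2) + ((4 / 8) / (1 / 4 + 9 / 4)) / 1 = 180891 / 91630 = 1.97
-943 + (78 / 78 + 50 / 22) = -939.73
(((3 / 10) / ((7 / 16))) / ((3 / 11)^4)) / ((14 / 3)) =58564 / 2205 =26.56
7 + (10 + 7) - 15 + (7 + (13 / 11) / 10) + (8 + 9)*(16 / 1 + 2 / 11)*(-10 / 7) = -290189 / 770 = -376.87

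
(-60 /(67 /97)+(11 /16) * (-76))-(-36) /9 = -36211 /268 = -135.12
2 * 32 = 64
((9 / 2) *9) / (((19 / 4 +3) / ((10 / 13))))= 1620 / 403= 4.02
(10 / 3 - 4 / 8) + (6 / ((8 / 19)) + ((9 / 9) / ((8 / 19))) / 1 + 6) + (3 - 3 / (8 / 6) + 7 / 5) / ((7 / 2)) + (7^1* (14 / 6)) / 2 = 9587 / 280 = 34.24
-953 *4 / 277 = -3812 / 277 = -13.76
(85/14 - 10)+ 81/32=-1.40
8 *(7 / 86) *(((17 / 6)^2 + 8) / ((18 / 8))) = 16156 / 3483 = 4.64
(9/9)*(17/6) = 17/6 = 2.83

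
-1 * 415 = -415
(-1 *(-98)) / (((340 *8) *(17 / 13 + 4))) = 0.01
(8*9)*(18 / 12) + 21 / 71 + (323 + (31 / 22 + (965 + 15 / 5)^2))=1464307373 / 1562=937456.70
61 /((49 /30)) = 1830 /49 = 37.35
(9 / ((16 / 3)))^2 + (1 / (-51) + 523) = 6865211 / 13056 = 525.83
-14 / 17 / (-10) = 7 / 85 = 0.08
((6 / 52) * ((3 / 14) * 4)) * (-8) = -72 / 91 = -0.79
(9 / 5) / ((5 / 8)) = 72 / 25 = 2.88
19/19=1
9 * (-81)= -729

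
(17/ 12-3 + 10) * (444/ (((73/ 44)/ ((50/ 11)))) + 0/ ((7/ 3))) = 747400/ 73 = 10238.36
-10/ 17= -0.59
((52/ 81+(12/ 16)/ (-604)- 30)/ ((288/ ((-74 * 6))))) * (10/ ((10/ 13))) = 2763581171/ 4696704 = 588.41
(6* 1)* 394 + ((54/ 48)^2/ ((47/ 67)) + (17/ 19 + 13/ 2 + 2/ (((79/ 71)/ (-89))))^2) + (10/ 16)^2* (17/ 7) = 304172881154487/ 11859797264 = 25647.39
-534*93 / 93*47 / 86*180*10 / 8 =-2823525 / 43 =-65663.37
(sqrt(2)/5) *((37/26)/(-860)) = -37 *sqrt(2)/111800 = -0.00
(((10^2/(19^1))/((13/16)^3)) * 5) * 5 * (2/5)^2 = 1638400/41743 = 39.25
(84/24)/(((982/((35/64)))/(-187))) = -45815/125696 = -0.36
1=1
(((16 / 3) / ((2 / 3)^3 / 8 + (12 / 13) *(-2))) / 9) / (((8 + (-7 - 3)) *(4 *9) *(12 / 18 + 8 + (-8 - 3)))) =-26 / 13335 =-0.00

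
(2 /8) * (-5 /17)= -5 /68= -0.07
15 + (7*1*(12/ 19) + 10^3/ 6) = 10607/ 57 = 186.09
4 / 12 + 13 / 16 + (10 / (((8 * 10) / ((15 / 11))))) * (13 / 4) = 1795 / 1056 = 1.70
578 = 578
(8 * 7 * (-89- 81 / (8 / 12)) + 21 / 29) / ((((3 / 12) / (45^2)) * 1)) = -95476934.48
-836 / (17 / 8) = -6688 / 17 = -393.41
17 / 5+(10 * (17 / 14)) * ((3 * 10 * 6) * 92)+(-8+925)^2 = 36469234 / 35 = 1041978.11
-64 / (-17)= 3.76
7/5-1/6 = 37/30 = 1.23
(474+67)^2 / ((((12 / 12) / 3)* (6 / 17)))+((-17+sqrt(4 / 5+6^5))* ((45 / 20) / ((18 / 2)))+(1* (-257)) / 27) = sqrt(48605) / 10+268679671 / 108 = 2487796.78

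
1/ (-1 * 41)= -1/ 41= -0.02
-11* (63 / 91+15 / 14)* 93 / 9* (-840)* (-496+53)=-969824460 / 13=-74601881.54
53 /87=0.61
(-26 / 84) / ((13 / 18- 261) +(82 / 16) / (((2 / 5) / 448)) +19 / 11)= -429 / 7597289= -0.00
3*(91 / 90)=91 / 30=3.03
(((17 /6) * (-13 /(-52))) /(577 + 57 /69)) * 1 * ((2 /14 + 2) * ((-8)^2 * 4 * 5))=31280 /9303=3.36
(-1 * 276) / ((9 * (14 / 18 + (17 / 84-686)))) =7728 / 172625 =0.04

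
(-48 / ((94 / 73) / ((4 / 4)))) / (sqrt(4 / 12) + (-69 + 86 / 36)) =189216 * sqrt(3) / 67562171 + 37811664 / 67562171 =0.56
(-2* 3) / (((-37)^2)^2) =-6 / 1874161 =-0.00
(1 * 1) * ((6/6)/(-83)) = -1/83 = -0.01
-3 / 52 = -0.06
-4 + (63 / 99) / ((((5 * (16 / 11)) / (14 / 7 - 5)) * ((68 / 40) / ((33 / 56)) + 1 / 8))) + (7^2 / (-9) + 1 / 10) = -1686239 / 178785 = -9.43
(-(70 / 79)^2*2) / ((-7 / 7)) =9800 / 6241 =1.57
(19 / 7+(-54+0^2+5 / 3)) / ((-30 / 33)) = 5731 / 105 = 54.58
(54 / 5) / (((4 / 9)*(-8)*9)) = -27 / 80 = -0.34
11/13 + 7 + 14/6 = 397/39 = 10.18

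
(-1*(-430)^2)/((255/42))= -517720/17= -30454.12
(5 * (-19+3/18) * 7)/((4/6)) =-3955/4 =-988.75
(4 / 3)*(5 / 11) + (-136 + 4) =-4336 / 33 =-131.39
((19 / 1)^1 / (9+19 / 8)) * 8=1216 / 91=13.36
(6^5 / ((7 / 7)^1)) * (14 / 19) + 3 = 108921 / 19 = 5732.68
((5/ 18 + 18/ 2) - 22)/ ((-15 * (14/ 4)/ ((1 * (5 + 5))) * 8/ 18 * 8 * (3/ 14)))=229/ 72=3.18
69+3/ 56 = 3867/ 56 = 69.05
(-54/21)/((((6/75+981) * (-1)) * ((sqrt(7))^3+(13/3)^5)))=20300444775/11832654625596469 - 13286025 * sqrt(7)/1690379232228067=0.00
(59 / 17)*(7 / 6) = 413 / 102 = 4.05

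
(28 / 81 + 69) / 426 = 5617 / 34506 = 0.16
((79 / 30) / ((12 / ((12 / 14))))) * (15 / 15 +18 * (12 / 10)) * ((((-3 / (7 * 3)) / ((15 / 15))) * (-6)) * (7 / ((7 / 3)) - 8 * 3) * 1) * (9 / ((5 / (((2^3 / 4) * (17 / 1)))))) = -4097493 / 875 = -4682.85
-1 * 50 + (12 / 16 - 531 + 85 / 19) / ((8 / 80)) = -201695 / 38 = -5307.76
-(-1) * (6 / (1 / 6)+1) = 37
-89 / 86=-1.03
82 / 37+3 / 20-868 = -640569 / 740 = -865.63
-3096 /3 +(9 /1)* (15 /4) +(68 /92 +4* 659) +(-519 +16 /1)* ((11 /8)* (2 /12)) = 1681633 /1104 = 1523.22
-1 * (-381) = 381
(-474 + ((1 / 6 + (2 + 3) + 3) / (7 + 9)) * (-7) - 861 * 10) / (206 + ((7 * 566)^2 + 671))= -872407 / 1507038816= -0.00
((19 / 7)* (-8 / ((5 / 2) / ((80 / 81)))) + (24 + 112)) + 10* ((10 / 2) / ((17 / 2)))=1284916 / 9639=133.30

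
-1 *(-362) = 362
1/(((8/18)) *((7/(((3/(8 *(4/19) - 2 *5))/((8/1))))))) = -0.01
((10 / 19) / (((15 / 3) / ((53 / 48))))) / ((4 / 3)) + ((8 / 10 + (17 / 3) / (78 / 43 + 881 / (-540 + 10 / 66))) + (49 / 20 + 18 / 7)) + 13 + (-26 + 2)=46360896823 / 1780255008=26.04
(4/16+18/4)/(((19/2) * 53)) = 1/106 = 0.01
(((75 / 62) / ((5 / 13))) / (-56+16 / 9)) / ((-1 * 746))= 1755 / 22570976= 0.00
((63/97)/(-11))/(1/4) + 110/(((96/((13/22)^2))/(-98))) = -4040477/102432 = -39.45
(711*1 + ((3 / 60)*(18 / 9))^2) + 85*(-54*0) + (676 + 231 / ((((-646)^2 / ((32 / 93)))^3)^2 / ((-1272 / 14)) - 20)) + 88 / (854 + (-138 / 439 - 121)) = 7896078597736397417585045080710567804711988791640899 / 5692384991960021730214700001565708101419084759900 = 1387.13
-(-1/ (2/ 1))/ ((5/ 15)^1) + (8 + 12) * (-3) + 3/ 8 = -465/ 8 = -58.12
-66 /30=-11 /5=-2.20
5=5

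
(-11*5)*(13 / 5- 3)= 22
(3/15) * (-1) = -1/5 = -0.20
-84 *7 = -588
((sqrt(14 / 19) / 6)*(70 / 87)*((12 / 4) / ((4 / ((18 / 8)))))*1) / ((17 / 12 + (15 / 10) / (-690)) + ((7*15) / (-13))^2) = 6122025*sqrt(266) / 34259831152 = 0.00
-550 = -550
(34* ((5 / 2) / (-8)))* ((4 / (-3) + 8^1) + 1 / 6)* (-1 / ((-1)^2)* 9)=10455 / 16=653.44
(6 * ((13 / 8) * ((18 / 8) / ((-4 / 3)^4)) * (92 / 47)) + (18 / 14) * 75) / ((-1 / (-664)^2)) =-48505405.81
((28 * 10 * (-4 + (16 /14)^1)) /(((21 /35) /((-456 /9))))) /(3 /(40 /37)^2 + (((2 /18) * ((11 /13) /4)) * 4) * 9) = 12646400000 /638919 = 19793.43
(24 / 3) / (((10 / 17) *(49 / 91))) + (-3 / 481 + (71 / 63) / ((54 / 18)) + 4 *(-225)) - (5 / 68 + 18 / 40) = -13521121349 / 15454530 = -874.90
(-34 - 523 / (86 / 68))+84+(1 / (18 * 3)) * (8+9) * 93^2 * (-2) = -749387 / 129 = -5809.20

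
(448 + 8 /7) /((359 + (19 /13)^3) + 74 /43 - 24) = 74254206 /56184275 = 1.32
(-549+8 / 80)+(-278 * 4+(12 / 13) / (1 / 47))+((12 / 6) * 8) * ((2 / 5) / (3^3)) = -5676647 / 3510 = -1617.28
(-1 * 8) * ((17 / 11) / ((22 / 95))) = -53.39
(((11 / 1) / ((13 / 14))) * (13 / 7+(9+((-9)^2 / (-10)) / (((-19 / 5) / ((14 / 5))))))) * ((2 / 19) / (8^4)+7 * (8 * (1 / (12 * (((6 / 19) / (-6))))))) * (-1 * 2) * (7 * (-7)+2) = -59875186745957 / 36042240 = -1661250.43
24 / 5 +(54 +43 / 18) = 5507 / 90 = 61.19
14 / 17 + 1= 31 / 17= 1.82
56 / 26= 28 / 13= 2.15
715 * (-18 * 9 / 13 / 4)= -2227.50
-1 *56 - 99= -155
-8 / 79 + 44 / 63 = 2972 / 4977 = 0.60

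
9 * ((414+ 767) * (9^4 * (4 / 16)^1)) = 69736869 / 4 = 17434217.25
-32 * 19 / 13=-608 / 13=-46.77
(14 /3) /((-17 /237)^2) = 907.00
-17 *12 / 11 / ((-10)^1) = 102 / 55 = 1.85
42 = 42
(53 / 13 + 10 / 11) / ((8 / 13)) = 713 / 88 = 8.10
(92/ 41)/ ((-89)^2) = 92/ 324761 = 0.00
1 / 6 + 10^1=61 / 6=10.17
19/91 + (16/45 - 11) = -42734/4095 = -10.44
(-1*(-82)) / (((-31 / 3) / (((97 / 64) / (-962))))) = 11931 / 954304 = 0.01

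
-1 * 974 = -974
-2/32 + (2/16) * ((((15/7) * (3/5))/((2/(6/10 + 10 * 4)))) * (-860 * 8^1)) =-359137/16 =-22446.06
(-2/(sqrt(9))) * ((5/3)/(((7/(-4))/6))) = 80/21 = 3.81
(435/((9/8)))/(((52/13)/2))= 580/3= 193.33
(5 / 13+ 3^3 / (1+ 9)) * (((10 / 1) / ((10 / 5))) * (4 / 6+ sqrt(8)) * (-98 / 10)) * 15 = -58947 * sqrt(2) / 13- 19649 / 13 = -7924.05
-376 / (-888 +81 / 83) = 31208 / 73623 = 0.42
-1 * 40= -40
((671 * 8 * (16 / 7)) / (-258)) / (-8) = 5368 / 903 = 5.94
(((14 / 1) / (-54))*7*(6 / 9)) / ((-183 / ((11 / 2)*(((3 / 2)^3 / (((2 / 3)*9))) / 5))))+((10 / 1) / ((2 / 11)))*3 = 21740939 / 131760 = 165.00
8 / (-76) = -2 / 19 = -0.11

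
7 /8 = 0.88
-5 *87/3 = -145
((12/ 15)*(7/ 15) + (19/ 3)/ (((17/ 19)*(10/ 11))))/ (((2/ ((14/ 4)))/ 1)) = 145649/ 10200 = 14.28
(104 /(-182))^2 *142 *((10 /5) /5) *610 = 554368 /49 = 11313.63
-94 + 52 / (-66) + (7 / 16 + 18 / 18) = -93.35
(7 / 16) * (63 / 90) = 49 / 160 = 0.31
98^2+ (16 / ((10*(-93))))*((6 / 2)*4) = 1488588 / 155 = 9603.79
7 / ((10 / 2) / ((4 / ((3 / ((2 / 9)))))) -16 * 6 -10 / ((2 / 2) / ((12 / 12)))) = -56 / 713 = -0.08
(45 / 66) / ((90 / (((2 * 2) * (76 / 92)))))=19 / 759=0.03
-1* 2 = -2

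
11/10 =1.10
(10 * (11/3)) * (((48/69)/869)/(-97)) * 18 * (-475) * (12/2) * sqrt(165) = 2736000 * sqrt(165)/176249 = 199.40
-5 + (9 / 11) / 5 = -4.84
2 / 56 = 1 / 28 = 0.04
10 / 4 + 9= 23 / 2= 11.50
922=922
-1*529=-529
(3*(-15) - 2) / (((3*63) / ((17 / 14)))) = -799 / 2646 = -0.30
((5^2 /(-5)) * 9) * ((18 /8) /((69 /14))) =-945 /46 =-20.54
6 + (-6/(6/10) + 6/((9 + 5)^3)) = -5485/1372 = -4.00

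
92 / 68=23 / 17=1.35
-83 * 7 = -581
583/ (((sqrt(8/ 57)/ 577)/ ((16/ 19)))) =1345564 * sqrt(114)/ 19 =756141.69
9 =9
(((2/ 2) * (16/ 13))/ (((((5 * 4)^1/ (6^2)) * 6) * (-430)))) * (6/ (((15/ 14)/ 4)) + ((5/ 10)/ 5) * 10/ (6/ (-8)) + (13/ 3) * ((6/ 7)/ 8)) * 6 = -54258/ 489125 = -0.11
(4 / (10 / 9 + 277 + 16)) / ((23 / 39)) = 1404 / 60881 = 0.02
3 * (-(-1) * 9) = 27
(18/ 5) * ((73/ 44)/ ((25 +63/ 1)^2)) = 657/ 851840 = 0.00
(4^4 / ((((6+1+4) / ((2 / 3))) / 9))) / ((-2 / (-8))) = 6144 / 11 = 558.55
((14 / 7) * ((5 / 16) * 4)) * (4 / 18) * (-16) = -80 / 9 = -8.89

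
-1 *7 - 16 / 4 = -11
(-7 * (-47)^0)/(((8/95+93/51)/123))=-463505/1027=-451.32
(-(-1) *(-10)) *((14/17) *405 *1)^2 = -321489000/289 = -1112418.69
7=7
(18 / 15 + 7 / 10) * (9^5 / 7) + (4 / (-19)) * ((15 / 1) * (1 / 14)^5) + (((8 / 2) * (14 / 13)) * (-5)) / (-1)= 2665007783653 / 166053160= 16049.12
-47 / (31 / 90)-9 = -4509 / 31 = -145.45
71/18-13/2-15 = -158/9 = -17.56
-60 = -60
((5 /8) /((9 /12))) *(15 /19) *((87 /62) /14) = 2175 /32984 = 0.07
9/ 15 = 3/ 5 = 0.60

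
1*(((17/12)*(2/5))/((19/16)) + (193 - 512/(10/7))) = -47003/285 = -164.92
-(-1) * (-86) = -86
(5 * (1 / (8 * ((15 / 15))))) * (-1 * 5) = -25 / 8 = -3.12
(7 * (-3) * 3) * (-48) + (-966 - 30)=2028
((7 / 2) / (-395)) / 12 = -7 / 9480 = -0.00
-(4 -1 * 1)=-3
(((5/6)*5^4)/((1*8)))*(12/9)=3125/36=86.81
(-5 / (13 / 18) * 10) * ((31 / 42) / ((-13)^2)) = -4650 / 15379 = -0.30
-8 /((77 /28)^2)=-128 /121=-1.06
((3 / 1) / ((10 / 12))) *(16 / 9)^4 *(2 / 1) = 262144 / 3645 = 71.92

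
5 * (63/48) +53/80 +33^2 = 43849/40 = 1096.22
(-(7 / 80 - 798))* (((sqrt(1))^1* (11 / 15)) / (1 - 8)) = -100309 / 1200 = -83.59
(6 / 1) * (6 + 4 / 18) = 112 / 3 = 37.33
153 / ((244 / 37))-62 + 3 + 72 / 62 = -262001 / 7564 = -34.64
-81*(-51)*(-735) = -3036285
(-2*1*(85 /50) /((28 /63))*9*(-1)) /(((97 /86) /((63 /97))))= 39.65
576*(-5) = -2880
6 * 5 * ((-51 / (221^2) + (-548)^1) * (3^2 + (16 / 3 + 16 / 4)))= -865923850 / 2873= -301400.57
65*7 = 455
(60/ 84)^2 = 25/ 49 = 0.51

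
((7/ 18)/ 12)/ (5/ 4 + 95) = 0.00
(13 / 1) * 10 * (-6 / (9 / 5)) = -1300 / 3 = -433.33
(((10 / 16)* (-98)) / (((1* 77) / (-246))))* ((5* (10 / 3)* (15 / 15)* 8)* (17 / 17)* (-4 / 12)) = -287000 / 33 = -8696.97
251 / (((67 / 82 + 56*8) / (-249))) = -5124918 / 36803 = -139.25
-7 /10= -0.70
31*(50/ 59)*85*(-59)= -131750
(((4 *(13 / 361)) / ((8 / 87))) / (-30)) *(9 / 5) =-3393 / 36100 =-0.09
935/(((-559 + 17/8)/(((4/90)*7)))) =-1904/3645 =-0.52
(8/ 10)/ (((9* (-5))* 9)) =-4/ 2025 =-0.00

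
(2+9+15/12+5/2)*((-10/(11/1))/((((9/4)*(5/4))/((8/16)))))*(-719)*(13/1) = 2205892/99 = 22281.74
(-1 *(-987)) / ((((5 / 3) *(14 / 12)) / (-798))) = -2025324 / 5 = -405064.80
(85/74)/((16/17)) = 1445/1184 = 1.22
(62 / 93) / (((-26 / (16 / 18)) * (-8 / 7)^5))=16807 / 1437696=0.01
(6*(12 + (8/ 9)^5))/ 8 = 185339/ 19683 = 9.42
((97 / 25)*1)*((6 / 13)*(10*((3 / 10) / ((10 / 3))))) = 2619 / 1625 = 1.61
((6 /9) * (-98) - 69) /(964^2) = -403 /2787888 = -0.00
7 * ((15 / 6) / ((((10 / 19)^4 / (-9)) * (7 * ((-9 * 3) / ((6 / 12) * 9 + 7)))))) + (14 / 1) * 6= 5013383 / 24000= 208.89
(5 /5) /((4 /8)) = 2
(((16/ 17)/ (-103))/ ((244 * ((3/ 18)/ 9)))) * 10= -2160/ 106811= -0.02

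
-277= -277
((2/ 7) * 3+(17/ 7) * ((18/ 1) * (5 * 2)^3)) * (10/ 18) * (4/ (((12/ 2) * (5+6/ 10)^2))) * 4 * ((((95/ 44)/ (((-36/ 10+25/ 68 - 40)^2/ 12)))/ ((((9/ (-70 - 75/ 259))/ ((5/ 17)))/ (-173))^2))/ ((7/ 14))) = 10922528666270412812500000/ 1208023830431835669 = 9041650.00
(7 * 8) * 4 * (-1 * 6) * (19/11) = -25536/11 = -2321.45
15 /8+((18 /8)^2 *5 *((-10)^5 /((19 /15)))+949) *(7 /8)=-66413687 /38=-1747728.61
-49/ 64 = -0.77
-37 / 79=-0.47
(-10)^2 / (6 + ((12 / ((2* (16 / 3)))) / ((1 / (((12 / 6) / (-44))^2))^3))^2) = 3290880673548599296 / 197452840412915961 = 16.67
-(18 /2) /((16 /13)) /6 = -39 /32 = -1.22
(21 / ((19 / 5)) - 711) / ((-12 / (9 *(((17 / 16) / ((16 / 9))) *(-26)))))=-19995417 / 2432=-8221.80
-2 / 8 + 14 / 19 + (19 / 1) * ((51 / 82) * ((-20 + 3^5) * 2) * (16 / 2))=131382413 / 3116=42163.80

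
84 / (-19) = -84 / 19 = -4.42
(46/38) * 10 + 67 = 1503/19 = 79.11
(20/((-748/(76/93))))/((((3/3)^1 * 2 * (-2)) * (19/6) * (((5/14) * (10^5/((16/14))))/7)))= 7/18115625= 0.00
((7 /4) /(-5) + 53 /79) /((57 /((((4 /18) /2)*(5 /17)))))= 169 /918612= 0.00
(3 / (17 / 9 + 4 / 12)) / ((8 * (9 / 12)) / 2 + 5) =27 / 160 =0.17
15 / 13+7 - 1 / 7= 729 / 91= 8.01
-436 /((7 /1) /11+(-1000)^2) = -4796 /11000007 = -0.00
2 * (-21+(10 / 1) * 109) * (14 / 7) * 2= 8552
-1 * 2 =-2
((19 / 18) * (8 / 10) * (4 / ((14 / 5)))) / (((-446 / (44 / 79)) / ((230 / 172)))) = -96140 / 47724453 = -0.00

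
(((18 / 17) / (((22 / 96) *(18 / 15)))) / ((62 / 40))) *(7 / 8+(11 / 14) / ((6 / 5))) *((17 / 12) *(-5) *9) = -578250 / 2387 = -242.25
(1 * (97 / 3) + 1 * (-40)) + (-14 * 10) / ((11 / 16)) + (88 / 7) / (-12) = -16351 / 77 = -212.35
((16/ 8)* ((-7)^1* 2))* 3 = -84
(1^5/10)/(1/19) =19/10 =1.90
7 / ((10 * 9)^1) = 7 / 90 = 0.08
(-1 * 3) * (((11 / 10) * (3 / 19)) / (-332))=99 / 63080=0.00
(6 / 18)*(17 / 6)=0.94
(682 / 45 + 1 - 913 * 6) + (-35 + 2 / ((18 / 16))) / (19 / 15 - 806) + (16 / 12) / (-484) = -358985905393 / 65726595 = -5461.81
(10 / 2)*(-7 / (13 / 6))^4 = 544.75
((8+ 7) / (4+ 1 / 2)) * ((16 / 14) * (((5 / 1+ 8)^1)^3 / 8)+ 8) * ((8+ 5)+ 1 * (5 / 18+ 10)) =1573345 / 63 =24973.73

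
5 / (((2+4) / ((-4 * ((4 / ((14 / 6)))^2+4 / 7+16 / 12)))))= -7120 / 441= -16.15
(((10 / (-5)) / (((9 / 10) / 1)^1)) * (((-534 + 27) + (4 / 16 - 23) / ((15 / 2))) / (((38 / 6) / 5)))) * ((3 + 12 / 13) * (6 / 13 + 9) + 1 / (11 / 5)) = 74737360 / 2223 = 33620.04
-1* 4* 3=-12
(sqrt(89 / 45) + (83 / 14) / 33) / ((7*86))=83 / 278124 + sqrt(445) / 9030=0.00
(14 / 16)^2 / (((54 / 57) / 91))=73.54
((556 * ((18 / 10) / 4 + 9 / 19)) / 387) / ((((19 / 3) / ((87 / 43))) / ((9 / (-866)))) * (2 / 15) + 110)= 38201787 / 2010478502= 0.02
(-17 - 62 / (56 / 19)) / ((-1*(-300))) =-71 / 560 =-0.13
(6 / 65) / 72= 1 / 780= 0.00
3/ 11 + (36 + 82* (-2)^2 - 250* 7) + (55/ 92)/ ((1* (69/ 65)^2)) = -6674060791/ 4818132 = -1385.20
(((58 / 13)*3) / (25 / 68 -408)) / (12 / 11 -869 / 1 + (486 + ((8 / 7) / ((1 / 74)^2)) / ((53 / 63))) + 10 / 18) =-585684 / 125890168417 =-0.00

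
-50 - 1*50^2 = -2550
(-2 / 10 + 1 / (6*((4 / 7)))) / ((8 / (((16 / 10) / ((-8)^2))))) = 0.00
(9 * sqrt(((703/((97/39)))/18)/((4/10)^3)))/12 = 5 * sqrt(13297245)/1552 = 11.75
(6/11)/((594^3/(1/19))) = 1/7300529676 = 0.00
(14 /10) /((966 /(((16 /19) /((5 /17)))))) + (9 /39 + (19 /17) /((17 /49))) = 425602702 /123135675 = 3.46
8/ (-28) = -2/ 7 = -0.29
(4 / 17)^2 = 16 / 289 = 0.06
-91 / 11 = -8.27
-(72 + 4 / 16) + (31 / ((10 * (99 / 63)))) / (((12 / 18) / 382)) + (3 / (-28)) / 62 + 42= 105039553 / 95480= 1100.12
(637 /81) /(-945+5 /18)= -1274 /153045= -0.01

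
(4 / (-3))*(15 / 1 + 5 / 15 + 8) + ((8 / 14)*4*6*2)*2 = 1496 / 63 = 23.75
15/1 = 15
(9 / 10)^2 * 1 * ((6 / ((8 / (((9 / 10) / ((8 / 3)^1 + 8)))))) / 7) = 6561 / 896000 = 0.01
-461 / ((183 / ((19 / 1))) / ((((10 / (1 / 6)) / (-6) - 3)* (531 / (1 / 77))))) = 1551893343 / 61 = 25440874.48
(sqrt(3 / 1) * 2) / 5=2 * sqrt(3) / 5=0.69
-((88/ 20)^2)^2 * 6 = -1405536/ 625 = -2248.86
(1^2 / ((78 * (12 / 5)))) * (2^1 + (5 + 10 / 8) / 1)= 55 / 1248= 0.04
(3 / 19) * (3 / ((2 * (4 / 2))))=9 / 76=0.12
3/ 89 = 0.03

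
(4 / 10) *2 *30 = 24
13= 13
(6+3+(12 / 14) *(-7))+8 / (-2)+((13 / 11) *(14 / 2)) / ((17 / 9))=632 / 187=3.38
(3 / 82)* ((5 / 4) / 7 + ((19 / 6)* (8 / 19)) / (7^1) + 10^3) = 84031 / 2296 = 36.60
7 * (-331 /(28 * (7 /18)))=-2979 /14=-212.79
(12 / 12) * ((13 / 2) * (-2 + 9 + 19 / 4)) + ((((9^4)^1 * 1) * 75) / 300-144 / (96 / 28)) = 13397 / 8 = 1674.62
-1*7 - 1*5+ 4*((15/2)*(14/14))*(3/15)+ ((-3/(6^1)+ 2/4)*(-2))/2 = -6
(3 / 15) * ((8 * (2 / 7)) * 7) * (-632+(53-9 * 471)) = -77088 / 5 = -15417.60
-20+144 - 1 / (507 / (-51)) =20973 / 169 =124.10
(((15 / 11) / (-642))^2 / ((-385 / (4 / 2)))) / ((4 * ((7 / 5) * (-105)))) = 5 / 125444311608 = 0.00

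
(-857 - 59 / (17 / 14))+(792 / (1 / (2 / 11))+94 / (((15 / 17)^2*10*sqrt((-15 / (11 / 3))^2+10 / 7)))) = -12947 / 17+8789*sqrt(107695) / 1018125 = -758.76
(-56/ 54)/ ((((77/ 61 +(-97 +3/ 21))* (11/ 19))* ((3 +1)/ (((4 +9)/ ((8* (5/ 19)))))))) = 0.03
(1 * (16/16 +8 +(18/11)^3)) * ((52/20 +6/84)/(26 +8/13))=3936231/2930620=1.34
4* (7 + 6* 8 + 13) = 272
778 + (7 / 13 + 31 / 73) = 739236 / 949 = 778.96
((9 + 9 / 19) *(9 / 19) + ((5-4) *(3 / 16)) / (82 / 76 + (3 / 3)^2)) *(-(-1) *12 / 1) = 3133251 / 57038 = 54.93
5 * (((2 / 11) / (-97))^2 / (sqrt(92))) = 10 * sqrt(23) / 26185247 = 0.00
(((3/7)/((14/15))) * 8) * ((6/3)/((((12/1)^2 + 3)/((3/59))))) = 360/141659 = 0.00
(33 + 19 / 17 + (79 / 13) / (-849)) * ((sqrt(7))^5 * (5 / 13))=1568028665 * sqrt(7) / 2439177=1700.83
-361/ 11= -32.82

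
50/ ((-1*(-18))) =25/ 9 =2.78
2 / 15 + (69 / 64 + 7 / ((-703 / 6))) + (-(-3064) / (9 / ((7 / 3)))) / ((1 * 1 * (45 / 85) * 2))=751.39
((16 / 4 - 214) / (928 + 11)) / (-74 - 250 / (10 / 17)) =70 / 156187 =0.00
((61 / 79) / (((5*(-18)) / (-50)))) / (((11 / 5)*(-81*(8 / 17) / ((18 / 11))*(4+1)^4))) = -1037 / 77427900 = -0.00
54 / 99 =6 / 11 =0.55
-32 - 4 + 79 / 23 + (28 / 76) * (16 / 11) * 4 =-146237 / 4807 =-30.42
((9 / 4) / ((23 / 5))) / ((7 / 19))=855 / 644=1.33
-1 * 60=-60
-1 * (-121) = 121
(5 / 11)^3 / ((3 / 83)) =10375 / 3993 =2.60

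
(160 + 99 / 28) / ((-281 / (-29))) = 132791 / 7868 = 16.88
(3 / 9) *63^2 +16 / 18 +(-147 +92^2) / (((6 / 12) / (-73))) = -10916623 / 9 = -1212958.11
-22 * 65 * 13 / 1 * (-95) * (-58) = -102430900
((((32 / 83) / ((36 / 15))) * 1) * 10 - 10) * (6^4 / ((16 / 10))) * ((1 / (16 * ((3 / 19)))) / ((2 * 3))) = -297825 / 664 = -448.53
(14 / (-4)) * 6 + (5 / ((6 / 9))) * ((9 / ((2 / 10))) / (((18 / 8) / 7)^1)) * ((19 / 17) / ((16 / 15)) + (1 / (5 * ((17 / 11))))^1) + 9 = 166473 / 136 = 1224.07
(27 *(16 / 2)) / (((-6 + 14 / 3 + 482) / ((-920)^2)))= 274233600 / 721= 380351.73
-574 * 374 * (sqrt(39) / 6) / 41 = -2618 * sqrt(39) / 3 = -5449.80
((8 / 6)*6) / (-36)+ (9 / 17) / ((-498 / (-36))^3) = -19423262 / 87483411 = -0.22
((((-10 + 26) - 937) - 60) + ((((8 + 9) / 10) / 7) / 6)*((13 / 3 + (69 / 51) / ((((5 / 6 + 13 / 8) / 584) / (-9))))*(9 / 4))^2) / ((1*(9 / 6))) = 75488344695649 / 66278240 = 1138961.21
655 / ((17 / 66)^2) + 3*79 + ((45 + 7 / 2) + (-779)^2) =616999.10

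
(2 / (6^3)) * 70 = 35 / 54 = 0.65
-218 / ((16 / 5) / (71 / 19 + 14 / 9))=-493225 / 1368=-360.54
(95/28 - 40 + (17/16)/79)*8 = -323781/1106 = -292.75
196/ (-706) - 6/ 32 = -2627/ 5648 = -0.47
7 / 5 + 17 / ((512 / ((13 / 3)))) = 1.54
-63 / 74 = -0.85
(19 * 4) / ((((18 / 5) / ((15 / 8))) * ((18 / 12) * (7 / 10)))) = 2375 / 63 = 37.70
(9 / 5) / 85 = 9 / 425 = 0.02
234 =234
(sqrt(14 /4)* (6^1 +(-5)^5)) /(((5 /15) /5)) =-46785* sqrt(14) /2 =-87526.72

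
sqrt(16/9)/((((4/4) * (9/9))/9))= 12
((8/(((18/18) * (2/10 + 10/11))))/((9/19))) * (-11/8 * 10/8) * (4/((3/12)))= -229900/549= -418.76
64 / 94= 32 / 47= 0.68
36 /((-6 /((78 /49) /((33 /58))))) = -9048 /539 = -16.79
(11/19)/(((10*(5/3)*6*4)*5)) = 11/38000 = 0.00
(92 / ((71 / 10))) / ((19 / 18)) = 16560 / 1349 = 12.28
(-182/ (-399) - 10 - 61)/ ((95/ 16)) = -64336/ 5415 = -11.88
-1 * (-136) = 136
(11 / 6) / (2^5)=11 / 192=0.06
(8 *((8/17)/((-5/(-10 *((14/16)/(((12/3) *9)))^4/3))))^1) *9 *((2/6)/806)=2401/736451149824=0.00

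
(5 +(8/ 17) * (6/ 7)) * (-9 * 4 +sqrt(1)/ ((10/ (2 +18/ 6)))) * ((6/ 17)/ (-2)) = 136959/ 4046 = 33.85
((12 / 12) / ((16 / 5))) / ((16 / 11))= 55 / 256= 0.21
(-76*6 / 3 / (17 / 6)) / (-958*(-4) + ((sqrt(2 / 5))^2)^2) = -5700 / 407167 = -0.01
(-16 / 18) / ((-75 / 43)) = 344 / 675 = 0.51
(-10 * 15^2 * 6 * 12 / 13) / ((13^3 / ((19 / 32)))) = -192375 / 57122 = -3.37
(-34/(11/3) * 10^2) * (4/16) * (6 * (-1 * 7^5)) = 23377009.09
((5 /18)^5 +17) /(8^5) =32125781 /61917364224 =0.00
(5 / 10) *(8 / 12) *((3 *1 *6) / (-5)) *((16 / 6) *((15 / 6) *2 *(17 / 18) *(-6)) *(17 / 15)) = 4624 / 45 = 102.76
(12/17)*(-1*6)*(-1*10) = 720/17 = 42.35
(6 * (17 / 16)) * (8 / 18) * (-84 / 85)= -14 / 5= -2.80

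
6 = 6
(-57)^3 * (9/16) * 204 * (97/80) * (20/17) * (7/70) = -485020467/160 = -3031377.92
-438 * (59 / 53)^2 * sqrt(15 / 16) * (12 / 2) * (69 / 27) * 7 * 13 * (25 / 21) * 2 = -3798989350 * sqrt(15) / 8427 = -1745985.82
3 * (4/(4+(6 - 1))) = 4/3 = 1.33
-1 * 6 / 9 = -2 / 3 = -0.67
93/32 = 2.91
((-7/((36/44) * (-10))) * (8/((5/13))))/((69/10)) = 8008/3105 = 2.58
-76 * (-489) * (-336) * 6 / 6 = -12487104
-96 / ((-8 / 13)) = 156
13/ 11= 1.18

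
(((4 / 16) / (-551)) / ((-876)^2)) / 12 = -0.00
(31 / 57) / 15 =31 / 855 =0.04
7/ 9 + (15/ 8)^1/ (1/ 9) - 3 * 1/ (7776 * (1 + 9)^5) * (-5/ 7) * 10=640584001/ 36288000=17.65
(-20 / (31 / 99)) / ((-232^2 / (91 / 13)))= 3465 / 417136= 0.01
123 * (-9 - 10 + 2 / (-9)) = -7093 / 3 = -2364.33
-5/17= -0.29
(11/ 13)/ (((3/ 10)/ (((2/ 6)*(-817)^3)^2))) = 32713350313715628590/ 351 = 93200428244204070.06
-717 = -717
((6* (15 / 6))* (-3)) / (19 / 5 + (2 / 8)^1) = -100 / 9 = -11.11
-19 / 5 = -3.80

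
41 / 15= 2.73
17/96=0.18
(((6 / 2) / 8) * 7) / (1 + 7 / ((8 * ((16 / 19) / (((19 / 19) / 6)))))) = 2016 / 901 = 2.24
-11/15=-0.73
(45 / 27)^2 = 25 / 9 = 2.78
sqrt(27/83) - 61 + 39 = -21.43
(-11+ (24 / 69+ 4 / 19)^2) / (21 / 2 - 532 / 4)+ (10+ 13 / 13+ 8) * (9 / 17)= 1152863491 / 113626555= 10.15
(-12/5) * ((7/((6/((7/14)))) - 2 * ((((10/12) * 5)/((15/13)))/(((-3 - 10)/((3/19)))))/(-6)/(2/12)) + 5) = -1253/95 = -13.19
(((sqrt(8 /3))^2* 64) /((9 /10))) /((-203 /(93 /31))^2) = 5120 /123627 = 0.04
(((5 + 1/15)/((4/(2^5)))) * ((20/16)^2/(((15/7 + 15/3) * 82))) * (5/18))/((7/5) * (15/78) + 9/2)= 1729/274536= 0.01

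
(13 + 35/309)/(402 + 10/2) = 4052/125763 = 0.03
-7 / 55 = -0.13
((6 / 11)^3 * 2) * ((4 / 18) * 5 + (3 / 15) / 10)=12216 / 33275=0.37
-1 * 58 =-58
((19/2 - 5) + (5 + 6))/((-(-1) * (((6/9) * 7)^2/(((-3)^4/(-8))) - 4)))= -22599/8968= -2.52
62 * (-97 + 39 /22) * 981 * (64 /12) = -339792240 /11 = -30890203.64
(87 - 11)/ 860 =19/ 215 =0.09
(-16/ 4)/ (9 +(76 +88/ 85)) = -340/ 7313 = -0.05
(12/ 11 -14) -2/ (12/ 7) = -929/ 66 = -14.08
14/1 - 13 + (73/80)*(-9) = -577/80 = -7.21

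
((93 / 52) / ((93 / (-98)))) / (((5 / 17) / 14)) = -5831 / 65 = -89.71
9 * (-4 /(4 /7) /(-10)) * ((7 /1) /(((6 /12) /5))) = 441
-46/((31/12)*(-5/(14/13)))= 7728/2015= 3.84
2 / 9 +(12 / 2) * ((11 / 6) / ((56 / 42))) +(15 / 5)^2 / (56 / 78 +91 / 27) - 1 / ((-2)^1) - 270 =-13370971 / 51660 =-258.83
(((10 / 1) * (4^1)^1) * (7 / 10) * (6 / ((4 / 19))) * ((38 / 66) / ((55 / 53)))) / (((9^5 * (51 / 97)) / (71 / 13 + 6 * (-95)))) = -190686404146 / 23685439635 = -8.05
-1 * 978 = -978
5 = 5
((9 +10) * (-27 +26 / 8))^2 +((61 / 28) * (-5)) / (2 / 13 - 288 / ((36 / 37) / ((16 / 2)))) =351009847355 / 1723792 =203626.57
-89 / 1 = -89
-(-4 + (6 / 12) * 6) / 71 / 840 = 1 / 59640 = 0.00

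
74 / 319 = 0.23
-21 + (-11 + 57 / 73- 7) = -2790 / 73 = -38.22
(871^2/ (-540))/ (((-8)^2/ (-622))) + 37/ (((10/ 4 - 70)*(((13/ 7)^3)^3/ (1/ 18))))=4503595445121269111/ 329842348497792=13653.78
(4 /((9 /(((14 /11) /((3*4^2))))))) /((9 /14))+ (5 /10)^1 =2771 /5346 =0.52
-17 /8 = -2.12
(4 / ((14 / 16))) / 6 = 16 / 21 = 0.76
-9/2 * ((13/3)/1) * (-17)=663/2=331.50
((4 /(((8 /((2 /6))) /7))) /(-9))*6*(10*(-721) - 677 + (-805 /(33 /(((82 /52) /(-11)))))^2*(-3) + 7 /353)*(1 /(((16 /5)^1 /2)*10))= 581350032853919 /1509301100736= 385.18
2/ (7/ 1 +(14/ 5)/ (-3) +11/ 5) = 15/ 62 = 0.24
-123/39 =-41/13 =-3.15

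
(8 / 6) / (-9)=-4 / 27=-0.15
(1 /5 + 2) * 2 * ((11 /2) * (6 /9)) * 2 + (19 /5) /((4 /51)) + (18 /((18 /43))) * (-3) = -2897 /60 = -48.28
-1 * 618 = -618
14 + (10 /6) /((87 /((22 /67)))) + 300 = 5491028 /17487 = 314.01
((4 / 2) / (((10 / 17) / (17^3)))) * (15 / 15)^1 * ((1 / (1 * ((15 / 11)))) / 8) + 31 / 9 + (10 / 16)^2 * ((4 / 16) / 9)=88397201 / 57600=1534.67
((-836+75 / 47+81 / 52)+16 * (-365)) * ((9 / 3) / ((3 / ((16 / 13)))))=-65233748 / 7943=-8212.73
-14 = -14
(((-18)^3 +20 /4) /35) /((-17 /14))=11654 /85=137.11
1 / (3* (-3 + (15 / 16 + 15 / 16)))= -8 / 27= -0.30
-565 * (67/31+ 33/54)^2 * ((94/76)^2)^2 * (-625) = 4123827821734928125/649236285504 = 6351813.53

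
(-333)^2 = 110889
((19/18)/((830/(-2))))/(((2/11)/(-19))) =3971/14940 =0.27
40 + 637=677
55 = 55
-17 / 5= -3.40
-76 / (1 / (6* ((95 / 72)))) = -1805 / 3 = -601.67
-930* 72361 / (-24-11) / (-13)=-13459146 / 91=-147902.70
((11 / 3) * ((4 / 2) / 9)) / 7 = 22 / 189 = 0.12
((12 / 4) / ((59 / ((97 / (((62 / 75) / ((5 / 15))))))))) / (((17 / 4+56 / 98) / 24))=54320 / 5487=9.90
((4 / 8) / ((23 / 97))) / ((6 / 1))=97 / 276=0.35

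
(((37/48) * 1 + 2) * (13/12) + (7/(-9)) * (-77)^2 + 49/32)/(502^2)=-884527/48384768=-0.02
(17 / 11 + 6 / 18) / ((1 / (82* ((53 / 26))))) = 134726 / 429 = 314.05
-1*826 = -826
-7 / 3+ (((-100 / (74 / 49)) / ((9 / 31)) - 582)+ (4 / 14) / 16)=-15149515 / 18648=-812.39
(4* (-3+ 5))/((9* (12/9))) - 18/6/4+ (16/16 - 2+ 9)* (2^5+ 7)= 3743/12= 311.92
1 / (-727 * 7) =-1 / 5089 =-0.00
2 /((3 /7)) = 14 /3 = 4.67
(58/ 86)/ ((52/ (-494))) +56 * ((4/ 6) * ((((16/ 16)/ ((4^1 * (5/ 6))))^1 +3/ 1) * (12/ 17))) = 588877/ 7310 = 80.56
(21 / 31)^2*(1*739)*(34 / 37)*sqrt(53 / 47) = 11080566*sqrt(2491) / 1671179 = 330.92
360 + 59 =419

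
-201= -201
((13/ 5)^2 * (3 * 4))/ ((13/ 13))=2028/ 25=81.12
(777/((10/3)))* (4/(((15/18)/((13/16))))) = 90909/100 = 909.09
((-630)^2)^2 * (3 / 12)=39382402500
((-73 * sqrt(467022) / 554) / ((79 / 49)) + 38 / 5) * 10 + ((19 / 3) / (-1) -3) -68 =-17885 * sqrt(467022) / 21883 -4 / 3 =-559.87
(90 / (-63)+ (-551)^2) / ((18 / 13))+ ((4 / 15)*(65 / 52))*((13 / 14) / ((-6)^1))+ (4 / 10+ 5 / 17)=670957019 / 3060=219267.00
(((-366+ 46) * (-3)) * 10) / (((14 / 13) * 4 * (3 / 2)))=10400 / 7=1485.71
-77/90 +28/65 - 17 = -20387/1170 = -17.42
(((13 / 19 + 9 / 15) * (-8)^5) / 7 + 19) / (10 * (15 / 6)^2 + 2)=-7970122 / 85785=-92.91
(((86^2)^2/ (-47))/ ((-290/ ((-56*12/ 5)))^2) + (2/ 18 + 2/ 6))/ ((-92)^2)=-13894857772681/ 470470117500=-29.53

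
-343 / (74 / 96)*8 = -131712 / 37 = -3559.78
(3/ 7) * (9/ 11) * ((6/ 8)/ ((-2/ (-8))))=81/ 77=1.05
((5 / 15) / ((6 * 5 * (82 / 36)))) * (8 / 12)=2 / 615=0.00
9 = 9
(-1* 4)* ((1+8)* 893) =-32148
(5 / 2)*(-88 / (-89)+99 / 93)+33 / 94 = 711161 / 129673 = 5.48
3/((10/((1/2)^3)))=3/80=0.04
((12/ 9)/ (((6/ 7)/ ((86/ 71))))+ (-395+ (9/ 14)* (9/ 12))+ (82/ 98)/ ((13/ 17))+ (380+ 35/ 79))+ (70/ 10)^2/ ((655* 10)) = -9342416031713/ 842497601400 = -11.09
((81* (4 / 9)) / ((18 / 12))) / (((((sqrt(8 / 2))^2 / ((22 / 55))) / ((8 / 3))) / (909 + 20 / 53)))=1542304 / 265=5820.02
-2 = -2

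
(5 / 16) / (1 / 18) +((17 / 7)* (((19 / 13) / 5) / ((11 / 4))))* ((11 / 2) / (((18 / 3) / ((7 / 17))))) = 8927 / 1560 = 5.72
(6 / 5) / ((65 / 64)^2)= 1.16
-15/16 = -0.94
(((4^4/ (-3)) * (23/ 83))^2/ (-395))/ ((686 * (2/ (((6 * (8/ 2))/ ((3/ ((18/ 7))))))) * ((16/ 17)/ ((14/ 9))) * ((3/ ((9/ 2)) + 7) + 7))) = -73670656/ 30800753445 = -0.00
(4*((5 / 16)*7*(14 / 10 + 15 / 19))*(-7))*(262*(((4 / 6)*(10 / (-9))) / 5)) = 2670304 / 513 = 5205.27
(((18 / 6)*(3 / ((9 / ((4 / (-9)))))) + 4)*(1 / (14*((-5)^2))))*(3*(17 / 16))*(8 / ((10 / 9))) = 204 / 875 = 0.23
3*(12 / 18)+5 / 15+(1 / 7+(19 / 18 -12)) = -8.47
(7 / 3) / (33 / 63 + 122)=49 / 2573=0.02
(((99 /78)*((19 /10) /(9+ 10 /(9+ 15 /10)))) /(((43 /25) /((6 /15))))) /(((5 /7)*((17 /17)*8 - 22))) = -63 /11180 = -0.01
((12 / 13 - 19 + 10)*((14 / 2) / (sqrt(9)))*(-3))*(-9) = -6615 / 13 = -508.85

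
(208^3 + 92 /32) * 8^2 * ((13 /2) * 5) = 18717742940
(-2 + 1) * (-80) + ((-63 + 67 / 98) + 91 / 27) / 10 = 1960829 / 26460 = 74.11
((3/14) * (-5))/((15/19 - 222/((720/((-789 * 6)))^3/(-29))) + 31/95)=4560000/7788244880969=0.00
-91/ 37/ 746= -91/ 27602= -0.00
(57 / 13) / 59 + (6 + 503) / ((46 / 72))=14055819 / 17641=796.77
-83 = -83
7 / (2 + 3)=7 / 5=1.40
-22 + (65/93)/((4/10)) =-3767/186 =-20.25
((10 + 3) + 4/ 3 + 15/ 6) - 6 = 65/ 6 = 10.83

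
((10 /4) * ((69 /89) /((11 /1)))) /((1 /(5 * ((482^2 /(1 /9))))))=1842099.13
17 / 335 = 0.05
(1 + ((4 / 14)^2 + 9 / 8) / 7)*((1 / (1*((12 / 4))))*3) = 3217 / 2744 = 1.17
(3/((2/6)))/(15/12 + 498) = 0.02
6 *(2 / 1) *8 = 96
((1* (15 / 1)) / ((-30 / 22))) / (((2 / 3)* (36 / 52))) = -143 / 6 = -23.83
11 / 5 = 2.20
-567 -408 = -975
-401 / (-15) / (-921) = -0.03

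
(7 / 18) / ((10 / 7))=49 / 180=0.27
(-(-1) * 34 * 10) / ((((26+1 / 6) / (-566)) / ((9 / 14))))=-5195880 / 1099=-4727.83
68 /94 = 34 /47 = 0.72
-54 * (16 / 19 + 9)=-10098 / 19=-531.47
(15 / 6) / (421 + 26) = 5 / 894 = 0.01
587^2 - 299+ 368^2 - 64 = 479630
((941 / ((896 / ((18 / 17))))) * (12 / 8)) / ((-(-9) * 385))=2823 / 5864320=0.00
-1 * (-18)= 18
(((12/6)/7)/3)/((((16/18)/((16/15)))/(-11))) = -44/35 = -1.26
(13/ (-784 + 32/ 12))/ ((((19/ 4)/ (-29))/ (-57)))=-3393/ 586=-5.79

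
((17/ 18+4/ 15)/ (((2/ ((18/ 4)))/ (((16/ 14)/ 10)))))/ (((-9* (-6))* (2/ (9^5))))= 238383/ 1400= 170.27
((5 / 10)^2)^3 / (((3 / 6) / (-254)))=-127 / 16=-7.94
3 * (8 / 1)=24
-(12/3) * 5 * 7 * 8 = -1120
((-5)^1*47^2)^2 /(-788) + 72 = -121935289 /788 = -154740.21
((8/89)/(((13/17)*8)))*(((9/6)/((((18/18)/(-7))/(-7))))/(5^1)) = 2499/11570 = 0.22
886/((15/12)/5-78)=-3544/311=-11.40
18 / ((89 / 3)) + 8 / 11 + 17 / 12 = 2.75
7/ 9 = 0.78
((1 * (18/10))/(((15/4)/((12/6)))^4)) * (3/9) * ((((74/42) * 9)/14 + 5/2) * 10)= 1458176/826875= 1.76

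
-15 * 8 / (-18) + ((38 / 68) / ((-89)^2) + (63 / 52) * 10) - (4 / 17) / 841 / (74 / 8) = 3069270855187 / 163414752891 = 18.78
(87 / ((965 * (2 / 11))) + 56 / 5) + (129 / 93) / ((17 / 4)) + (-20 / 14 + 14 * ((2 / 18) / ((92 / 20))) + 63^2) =5865593234129 / 1473792390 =3979.93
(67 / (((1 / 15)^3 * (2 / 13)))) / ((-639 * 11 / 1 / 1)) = -326625 / 1562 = -209.11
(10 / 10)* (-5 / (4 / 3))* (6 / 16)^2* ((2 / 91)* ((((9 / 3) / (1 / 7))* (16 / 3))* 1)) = -135 / 104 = -1.30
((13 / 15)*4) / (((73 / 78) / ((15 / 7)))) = 4056 / 511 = 7.94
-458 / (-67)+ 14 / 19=9640 / 1273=7.57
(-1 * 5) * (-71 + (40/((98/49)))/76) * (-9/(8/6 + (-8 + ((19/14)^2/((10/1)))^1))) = 355622400/724223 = 491.04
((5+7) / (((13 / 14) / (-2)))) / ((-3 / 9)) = 77.54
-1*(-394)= 394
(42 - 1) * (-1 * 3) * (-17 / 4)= 2091 / 4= 522.75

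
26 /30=13 /15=0.87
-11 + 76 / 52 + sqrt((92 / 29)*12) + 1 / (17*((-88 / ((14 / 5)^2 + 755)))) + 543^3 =4*sqrt(2001) / 29 + 77842077117877 / 486200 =160103003.12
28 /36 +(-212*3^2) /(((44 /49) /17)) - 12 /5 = -17881148 /495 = -36123.53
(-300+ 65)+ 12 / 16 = -937 / 4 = -234.25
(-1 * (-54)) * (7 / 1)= 378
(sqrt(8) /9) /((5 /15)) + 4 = 2*sqrt(2) /3 + 4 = 4.94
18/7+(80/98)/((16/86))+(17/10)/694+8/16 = 2537403/340060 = 7.46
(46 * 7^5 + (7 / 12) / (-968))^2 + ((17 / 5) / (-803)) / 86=1265816025333803257472159 / 2117749201920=597717625952.21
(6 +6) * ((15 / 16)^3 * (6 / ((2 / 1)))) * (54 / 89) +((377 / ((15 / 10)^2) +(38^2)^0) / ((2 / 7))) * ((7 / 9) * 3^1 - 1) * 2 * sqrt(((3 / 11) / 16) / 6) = 820125 / 45568 +10619 * sqrt(22) / 594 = 101.85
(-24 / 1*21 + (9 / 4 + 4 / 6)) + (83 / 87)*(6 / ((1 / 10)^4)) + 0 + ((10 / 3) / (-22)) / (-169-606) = 11222095777 / 197780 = 56740.30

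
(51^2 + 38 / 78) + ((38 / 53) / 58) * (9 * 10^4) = 222630946 / 59943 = 3714.04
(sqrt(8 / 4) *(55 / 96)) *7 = 385 *sqrt(2) / 96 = 5.67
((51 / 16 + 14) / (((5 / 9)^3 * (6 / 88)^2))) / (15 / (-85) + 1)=1832787 / 70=26182.67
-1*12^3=-1728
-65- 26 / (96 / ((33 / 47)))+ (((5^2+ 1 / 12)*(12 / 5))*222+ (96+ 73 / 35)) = 352616819 / 26320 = 13397.30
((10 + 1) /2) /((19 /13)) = 3.76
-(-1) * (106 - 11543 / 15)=-663.53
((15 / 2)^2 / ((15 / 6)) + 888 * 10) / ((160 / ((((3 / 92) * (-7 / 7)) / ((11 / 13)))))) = -138879 / 64768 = -2.14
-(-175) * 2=350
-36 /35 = -1.03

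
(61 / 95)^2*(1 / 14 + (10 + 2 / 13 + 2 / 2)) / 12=2534001 / 6570200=0.39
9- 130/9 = -49/9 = -5.44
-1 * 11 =-11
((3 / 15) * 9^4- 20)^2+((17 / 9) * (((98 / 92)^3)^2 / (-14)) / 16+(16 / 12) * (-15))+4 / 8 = 113902664860120298833 / 68214937651200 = 1669761.33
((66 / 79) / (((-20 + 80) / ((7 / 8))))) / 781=7 / 448720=0.00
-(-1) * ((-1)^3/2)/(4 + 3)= -1/14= -0.07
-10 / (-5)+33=35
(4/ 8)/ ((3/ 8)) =4/ 3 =1.33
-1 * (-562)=562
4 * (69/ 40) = 69/ 10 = 6.90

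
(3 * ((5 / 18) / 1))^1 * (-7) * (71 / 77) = -355 / 66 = -5.38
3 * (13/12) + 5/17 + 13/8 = 703/136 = 5.17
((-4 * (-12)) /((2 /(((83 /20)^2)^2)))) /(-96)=-47458321 /640000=-74.15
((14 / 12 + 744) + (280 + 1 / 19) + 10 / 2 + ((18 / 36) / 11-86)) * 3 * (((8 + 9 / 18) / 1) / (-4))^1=-5032459 / 836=-6019.69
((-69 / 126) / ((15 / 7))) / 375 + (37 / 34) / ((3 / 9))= 936367 / 286875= 3.26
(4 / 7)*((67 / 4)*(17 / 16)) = 1139 / 112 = 10.17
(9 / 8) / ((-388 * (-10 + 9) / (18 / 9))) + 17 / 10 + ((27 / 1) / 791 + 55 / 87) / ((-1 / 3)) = -52183497 / 178006640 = -0.29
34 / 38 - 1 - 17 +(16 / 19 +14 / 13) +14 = -293 / 247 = -1.19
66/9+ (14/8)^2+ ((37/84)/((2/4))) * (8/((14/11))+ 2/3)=116569/7056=16.52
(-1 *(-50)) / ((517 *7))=50 / 3619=0.01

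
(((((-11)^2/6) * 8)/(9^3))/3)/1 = 484/6561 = 0.07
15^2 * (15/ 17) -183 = 264/ 17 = 15.53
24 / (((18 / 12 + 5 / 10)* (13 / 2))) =24 / 13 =1.85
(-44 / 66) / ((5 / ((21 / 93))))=-14 / 465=-0.03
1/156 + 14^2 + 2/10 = 153041/780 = 196.21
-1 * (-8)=8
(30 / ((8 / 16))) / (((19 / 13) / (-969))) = -39780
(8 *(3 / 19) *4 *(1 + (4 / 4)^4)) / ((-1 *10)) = -96 / 95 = -1.01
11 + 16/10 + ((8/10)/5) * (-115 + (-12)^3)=-7057/25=-282.28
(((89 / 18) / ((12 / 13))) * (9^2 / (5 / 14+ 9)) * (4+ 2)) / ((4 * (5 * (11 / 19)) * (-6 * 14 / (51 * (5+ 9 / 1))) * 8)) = -23543793 / 922240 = -25.53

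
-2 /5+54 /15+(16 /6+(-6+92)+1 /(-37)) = 91.84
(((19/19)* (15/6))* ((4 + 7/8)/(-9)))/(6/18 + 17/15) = -325/352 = -0.92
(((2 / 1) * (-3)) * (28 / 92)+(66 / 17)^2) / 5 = 17610 / 6647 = 2.65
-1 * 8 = -8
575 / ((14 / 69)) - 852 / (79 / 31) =2764557 / 1106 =2499.60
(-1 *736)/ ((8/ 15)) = -1380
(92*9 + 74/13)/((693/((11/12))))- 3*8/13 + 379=142981/378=378.26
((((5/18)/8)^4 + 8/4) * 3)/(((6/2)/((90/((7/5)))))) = 21499100425/167215104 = 128.57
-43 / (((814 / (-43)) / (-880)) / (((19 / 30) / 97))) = -140524 / 10767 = -13.05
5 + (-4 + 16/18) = 17/9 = 1.89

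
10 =10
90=90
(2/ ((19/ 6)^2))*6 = 432/ 361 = 1.20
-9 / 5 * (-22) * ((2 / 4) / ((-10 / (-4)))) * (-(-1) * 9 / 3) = 594 / 25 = 23.76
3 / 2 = 1.50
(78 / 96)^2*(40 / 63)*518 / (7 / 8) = 248.13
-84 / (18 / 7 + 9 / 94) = -18424 / 585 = -31.49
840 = 840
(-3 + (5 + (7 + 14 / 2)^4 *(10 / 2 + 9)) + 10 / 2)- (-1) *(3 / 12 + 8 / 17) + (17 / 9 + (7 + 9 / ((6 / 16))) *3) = 329211085 / 612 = 537926.61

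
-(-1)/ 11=1/ 11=0.09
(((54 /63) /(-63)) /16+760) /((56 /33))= 9831349 /21952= 447.86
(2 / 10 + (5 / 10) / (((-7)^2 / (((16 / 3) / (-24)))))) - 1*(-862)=1901146 / 2205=862.20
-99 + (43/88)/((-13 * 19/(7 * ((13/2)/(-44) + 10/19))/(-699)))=-3464734041/36342592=-95.34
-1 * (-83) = 83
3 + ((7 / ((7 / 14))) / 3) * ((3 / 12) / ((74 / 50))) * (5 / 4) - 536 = -532.01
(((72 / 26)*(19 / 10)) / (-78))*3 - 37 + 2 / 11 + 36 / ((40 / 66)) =208017 / 9295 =22.38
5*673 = 3365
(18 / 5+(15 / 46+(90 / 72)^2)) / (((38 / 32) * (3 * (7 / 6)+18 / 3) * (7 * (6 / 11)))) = 111089 / 871815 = 0.13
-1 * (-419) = 419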